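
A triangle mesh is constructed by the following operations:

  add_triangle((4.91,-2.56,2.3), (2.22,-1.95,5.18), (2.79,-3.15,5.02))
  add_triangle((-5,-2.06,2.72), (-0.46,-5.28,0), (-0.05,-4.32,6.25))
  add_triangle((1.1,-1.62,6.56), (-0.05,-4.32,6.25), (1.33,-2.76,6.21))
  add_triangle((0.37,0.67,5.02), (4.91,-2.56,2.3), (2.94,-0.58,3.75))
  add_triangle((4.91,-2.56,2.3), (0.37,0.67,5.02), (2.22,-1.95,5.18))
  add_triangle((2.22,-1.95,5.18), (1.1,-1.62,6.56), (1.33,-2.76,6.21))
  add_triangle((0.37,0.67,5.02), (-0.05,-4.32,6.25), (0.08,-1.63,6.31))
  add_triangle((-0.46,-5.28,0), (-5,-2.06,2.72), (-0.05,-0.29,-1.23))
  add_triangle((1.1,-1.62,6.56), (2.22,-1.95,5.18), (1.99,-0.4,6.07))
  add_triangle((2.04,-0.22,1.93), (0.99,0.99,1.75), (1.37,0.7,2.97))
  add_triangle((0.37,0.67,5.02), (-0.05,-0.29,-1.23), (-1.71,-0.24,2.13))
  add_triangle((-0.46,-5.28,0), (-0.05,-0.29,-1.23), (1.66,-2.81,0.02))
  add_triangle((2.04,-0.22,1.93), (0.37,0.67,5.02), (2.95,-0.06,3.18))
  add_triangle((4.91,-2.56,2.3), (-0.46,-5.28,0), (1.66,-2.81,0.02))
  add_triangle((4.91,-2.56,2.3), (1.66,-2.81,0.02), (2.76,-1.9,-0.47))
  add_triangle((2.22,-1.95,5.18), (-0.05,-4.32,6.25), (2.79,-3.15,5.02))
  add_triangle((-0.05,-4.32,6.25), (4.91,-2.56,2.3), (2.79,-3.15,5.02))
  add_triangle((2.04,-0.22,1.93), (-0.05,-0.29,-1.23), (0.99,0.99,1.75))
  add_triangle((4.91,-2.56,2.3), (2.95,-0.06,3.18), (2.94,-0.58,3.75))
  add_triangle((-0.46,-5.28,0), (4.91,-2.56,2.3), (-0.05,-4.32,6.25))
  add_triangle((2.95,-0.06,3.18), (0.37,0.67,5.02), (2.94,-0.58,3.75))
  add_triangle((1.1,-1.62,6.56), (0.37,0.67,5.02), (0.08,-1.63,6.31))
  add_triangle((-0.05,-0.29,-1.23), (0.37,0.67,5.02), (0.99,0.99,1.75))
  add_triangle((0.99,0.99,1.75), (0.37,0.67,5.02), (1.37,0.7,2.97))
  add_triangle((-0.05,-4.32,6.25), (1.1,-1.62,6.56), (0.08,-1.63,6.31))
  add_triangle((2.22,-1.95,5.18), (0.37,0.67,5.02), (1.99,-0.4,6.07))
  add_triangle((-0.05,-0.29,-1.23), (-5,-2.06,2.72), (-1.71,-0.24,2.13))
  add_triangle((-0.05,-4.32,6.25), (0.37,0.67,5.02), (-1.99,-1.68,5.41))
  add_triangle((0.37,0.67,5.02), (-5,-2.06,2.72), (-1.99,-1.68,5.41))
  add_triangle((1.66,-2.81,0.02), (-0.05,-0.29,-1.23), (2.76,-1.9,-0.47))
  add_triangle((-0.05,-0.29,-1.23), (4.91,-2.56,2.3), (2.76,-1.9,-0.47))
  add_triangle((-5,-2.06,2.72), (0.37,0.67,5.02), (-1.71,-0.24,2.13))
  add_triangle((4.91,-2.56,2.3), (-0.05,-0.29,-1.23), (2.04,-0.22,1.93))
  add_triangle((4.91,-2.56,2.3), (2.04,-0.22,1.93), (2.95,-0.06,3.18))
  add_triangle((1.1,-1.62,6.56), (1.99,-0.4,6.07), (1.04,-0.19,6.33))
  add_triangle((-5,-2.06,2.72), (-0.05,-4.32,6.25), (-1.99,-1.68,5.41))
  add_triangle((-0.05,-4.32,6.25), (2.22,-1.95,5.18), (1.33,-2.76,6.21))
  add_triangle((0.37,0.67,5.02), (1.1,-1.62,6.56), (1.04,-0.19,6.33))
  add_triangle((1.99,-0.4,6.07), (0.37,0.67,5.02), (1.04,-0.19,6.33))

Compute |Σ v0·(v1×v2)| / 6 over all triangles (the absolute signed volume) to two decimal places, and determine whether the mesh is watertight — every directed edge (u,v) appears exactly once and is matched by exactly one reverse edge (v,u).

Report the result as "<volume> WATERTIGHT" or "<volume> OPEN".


Per-triangle v0·(v1×v2)/6:
  t1: +3.3356
  t2: +27.2941
  t3: +2.3487
  t4: +2.1037
  t5: +6.0668
  t6: +1.6004
  t7: -0.6044
  t8: +5.2769
  t9: +2.3368
  t10: +0.3897
  t11: -0.2144
  t12: +2.0613
  t13: -0.3160
  t14: +3.7650
  t15: +2.5194
  t16: +4.0532
  t17: +4.5022
  t18: +0.3593
  t19: +1.4680
  t20: +27.5711
  t21: +1.3754
  t22: +2.0792
  t23: -0.1164
  t24: +0.5098
  t25: +2.8830
  t26: -1.5479
  t27: +0.2173
  t28: +9.2747
  t29: +5.6089
  t30: +0.9950
  t31: -0.0008
  t32: +1.5037
  t33: +0.5810
  t34: +0.0628
  t35: +1.4853
  t36: +11.0442
  t37: +1.2665
  t38: +0.6635
  t39: +0.7550
Σ = +134.5580 → |volume| = 134.56

Directed edges: 117 total; 3 unmatched, e.g. (1.37,0.7,2.97)→(2.04,-0.22,1.93) → open.

134.56 OPEN


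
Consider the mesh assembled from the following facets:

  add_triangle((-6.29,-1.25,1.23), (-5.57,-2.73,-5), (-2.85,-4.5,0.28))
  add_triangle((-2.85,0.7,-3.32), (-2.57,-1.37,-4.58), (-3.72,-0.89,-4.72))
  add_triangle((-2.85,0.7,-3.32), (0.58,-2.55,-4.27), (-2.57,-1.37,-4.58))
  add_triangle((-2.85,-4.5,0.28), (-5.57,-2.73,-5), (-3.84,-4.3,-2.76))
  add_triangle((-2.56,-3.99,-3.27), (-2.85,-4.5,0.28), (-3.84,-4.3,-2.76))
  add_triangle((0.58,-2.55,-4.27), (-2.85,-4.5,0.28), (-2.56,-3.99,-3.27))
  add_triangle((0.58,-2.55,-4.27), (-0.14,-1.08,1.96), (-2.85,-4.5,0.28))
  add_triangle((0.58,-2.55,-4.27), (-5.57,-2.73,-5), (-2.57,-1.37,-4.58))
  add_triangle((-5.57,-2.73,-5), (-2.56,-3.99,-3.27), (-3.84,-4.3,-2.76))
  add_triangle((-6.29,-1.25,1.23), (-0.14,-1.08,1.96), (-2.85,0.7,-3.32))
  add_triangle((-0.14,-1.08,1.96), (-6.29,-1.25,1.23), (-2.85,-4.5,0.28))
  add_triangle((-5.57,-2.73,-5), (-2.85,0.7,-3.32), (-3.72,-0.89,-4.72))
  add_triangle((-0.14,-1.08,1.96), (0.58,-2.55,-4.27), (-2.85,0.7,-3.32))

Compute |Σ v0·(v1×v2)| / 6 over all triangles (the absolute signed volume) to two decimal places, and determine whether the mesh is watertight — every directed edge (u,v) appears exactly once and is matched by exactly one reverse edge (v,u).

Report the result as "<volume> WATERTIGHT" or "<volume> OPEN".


59.57 OPEN

Per-triangle v0·(v1×v2)/6:
  t1: +24.6385
  t2: +0.9915
  t3: +2.8873
  t4: +4.3919
  t5: +2.8716
  t6: +5.9016
  t7: +4.9229
  t8: +5.4897
  t9: +3.9263
  t10: -1.7111
  t11: +8.2755
  t12: +2.0277
  t13: -5.0458
Σ = +59.5677 → |volume| = 59.57

Directed edges: 39 total; 9 unmatched, e.g. (-6.29,-1.25,1.23)→(-5.57,-2.73,-5) → open.


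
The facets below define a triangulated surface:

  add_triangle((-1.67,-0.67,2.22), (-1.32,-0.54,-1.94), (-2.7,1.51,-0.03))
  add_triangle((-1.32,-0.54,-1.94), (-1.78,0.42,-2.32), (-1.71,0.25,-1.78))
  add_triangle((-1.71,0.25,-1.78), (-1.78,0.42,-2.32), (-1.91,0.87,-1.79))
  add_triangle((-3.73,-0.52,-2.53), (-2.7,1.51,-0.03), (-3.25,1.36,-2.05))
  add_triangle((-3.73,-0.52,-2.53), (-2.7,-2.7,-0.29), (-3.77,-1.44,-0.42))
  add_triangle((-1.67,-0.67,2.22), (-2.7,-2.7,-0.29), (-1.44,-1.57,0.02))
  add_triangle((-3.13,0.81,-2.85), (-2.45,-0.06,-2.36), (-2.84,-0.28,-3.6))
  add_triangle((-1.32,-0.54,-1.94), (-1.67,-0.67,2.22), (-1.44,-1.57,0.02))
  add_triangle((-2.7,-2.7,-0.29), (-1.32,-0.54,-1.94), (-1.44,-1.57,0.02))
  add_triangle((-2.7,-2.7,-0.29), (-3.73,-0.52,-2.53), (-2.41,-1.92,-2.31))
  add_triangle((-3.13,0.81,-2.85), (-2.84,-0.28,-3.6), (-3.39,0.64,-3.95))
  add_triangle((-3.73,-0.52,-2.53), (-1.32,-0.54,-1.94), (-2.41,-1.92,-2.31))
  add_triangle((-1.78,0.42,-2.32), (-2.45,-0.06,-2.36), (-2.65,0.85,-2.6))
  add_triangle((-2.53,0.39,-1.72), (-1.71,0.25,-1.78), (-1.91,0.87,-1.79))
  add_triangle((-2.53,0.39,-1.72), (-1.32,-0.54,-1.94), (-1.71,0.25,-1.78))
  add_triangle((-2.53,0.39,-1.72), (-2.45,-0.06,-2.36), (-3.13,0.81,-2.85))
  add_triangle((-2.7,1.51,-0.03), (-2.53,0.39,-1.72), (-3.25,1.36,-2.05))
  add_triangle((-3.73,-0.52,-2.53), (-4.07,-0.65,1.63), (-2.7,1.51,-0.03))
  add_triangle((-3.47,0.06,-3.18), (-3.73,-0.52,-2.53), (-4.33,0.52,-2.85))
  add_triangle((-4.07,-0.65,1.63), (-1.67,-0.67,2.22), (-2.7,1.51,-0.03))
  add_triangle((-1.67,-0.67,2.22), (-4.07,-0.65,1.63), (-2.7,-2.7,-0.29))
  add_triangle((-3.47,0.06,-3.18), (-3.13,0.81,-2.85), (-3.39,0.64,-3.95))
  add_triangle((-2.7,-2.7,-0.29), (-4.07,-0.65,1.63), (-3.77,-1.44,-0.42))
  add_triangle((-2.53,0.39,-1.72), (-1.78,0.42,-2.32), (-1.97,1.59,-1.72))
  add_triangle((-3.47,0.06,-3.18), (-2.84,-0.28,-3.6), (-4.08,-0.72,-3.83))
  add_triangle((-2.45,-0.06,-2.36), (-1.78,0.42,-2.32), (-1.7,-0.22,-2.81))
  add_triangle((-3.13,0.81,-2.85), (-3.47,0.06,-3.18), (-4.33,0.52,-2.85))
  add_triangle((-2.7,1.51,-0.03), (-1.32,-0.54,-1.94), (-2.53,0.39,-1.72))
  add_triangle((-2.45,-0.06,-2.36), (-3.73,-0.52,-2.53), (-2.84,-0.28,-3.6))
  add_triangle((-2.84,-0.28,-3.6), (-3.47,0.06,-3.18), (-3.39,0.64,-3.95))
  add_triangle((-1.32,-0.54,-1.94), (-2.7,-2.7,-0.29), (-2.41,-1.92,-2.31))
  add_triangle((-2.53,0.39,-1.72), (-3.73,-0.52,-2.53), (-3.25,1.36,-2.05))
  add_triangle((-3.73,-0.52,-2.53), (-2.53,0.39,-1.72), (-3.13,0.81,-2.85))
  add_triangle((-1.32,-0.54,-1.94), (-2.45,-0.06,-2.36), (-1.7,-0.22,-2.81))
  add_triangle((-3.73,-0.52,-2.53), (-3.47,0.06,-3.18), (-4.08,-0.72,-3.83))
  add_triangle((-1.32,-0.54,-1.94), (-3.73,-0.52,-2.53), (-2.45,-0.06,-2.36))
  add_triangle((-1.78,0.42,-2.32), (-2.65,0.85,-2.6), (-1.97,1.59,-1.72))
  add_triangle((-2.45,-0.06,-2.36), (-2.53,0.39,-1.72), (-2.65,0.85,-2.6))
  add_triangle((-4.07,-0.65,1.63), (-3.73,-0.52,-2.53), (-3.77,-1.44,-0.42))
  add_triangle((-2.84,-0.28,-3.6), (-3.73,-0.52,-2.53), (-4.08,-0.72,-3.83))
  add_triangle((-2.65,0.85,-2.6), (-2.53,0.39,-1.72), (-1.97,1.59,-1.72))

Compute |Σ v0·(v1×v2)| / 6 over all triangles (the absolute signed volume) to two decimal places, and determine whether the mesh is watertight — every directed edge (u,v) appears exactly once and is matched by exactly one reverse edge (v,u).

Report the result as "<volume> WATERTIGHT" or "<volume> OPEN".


20.00 OPEN

Per-triangle v0·(v1×v2)/6:
  t1: -2.6773
  t2: -0.1234
  t3: -0.0877
  t4: +1.8493
  t5: +2.2109
  t6: +0.2190
  t7: -0.2987
  t8: -1.0149
  t9: +0.0439
  t10: +2.4934
  t11: -0.3315
  t12: +0.8793
  t13: +0.2172
  t14: -0.1527
  t15: -0.1876
  t16: -0.2292
  t17: -0.5805
  t18: +5.2414
  t19: +0.6066
  t20: +1.7385
  t21: +2.7624
  t22: +0.3748
  t23: +2.1906
  t24: -0.5786
  t25: +0.4387
  t26: +0.2660
  t27: +0.4840
  t28: -0.0852
  t29: -0.2426
  t30: +0.4959
  t31: -0.3234
  t32: +0.0757
  t33: +0.3326
  t34: +0.1944
  t35: +0.4369
  t36: +0.3374
  t37: +0.2285
  t38: +0.2766
  t39: +2.3862
  t40: -0.2339
  t41: +0.3622
Σ = +19.9952 → |volume| = 20.00

Directed edges: 123 total; 9 unmatched, e.g. (-1.32,-0.54,-1.94)→(-1.78,0.42,-2.32) → open.


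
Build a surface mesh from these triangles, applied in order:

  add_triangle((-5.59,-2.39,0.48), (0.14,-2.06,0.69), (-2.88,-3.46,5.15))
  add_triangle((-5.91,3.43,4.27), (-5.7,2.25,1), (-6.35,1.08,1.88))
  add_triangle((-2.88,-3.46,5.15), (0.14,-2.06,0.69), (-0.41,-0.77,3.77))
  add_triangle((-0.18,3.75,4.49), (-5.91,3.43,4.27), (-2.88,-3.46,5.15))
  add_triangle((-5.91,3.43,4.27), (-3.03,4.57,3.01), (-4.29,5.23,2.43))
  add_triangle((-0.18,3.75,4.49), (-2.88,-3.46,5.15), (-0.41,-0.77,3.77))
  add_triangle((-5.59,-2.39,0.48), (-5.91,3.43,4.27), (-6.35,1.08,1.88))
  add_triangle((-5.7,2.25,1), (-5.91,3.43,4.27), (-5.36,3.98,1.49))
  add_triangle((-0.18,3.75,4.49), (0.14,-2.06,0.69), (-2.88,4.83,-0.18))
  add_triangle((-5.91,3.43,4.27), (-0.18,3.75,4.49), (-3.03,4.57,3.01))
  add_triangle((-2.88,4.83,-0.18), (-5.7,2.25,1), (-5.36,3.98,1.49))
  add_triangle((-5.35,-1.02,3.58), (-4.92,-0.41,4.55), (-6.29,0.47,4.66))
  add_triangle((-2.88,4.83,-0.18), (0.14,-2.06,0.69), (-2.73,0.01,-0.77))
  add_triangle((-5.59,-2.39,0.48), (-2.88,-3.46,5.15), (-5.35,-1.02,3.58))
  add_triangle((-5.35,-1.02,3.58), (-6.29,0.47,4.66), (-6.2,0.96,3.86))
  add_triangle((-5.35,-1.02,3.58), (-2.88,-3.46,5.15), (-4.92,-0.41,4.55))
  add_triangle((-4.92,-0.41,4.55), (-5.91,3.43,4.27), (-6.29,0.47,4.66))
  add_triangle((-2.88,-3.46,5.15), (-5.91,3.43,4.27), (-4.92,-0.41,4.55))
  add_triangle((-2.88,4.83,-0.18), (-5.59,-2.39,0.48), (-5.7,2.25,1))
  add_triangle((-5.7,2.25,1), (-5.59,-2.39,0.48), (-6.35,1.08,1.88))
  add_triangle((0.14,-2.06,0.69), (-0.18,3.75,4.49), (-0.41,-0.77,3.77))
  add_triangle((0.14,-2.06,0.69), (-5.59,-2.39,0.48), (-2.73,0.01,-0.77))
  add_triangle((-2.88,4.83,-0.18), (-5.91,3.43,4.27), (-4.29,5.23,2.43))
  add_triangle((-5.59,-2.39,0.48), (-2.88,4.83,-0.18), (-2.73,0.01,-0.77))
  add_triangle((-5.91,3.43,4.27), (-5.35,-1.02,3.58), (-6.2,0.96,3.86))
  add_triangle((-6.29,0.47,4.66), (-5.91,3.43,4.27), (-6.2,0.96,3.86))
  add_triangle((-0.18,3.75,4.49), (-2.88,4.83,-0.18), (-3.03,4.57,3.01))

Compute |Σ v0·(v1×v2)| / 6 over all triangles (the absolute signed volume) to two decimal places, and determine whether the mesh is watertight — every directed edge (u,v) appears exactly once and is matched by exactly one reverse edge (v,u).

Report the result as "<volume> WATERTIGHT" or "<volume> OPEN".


130.89 OPEN

Per-triangle v0·(v1×v2)/6:
  t1: +8.2252
  t2: +5.1801
  t3: +3.1228
  t4: +33.0584
  t5: +4.0696
  t6: +6.3366
  t7: +5.8953
  t8: +5.1531
  t9: -5.0711
  t10: +9.1266
  t11: +3.1420
  t12: +1.6597
  t13: -2.0190
  t14: +12.2686
  t15: +1.2912
  t16: +4.7819
  t17: +2.7467
  t18: +4.8413
  t19: +4.7491
  t20: +4.0234
  t21: +1.0024
  t22: +1.2138
  t23: +4.0191
  t24: +5.2035
  t25: -1.7755
  t26: +2.2409
  t27: +6.4006
Σ = +130.8859 → |volume| = 130.89

Directed edges: 81 total; 9 unmatched, e.g. (-3.03,4.57,3.01)→(-4.29,5.23,2.43) → open.


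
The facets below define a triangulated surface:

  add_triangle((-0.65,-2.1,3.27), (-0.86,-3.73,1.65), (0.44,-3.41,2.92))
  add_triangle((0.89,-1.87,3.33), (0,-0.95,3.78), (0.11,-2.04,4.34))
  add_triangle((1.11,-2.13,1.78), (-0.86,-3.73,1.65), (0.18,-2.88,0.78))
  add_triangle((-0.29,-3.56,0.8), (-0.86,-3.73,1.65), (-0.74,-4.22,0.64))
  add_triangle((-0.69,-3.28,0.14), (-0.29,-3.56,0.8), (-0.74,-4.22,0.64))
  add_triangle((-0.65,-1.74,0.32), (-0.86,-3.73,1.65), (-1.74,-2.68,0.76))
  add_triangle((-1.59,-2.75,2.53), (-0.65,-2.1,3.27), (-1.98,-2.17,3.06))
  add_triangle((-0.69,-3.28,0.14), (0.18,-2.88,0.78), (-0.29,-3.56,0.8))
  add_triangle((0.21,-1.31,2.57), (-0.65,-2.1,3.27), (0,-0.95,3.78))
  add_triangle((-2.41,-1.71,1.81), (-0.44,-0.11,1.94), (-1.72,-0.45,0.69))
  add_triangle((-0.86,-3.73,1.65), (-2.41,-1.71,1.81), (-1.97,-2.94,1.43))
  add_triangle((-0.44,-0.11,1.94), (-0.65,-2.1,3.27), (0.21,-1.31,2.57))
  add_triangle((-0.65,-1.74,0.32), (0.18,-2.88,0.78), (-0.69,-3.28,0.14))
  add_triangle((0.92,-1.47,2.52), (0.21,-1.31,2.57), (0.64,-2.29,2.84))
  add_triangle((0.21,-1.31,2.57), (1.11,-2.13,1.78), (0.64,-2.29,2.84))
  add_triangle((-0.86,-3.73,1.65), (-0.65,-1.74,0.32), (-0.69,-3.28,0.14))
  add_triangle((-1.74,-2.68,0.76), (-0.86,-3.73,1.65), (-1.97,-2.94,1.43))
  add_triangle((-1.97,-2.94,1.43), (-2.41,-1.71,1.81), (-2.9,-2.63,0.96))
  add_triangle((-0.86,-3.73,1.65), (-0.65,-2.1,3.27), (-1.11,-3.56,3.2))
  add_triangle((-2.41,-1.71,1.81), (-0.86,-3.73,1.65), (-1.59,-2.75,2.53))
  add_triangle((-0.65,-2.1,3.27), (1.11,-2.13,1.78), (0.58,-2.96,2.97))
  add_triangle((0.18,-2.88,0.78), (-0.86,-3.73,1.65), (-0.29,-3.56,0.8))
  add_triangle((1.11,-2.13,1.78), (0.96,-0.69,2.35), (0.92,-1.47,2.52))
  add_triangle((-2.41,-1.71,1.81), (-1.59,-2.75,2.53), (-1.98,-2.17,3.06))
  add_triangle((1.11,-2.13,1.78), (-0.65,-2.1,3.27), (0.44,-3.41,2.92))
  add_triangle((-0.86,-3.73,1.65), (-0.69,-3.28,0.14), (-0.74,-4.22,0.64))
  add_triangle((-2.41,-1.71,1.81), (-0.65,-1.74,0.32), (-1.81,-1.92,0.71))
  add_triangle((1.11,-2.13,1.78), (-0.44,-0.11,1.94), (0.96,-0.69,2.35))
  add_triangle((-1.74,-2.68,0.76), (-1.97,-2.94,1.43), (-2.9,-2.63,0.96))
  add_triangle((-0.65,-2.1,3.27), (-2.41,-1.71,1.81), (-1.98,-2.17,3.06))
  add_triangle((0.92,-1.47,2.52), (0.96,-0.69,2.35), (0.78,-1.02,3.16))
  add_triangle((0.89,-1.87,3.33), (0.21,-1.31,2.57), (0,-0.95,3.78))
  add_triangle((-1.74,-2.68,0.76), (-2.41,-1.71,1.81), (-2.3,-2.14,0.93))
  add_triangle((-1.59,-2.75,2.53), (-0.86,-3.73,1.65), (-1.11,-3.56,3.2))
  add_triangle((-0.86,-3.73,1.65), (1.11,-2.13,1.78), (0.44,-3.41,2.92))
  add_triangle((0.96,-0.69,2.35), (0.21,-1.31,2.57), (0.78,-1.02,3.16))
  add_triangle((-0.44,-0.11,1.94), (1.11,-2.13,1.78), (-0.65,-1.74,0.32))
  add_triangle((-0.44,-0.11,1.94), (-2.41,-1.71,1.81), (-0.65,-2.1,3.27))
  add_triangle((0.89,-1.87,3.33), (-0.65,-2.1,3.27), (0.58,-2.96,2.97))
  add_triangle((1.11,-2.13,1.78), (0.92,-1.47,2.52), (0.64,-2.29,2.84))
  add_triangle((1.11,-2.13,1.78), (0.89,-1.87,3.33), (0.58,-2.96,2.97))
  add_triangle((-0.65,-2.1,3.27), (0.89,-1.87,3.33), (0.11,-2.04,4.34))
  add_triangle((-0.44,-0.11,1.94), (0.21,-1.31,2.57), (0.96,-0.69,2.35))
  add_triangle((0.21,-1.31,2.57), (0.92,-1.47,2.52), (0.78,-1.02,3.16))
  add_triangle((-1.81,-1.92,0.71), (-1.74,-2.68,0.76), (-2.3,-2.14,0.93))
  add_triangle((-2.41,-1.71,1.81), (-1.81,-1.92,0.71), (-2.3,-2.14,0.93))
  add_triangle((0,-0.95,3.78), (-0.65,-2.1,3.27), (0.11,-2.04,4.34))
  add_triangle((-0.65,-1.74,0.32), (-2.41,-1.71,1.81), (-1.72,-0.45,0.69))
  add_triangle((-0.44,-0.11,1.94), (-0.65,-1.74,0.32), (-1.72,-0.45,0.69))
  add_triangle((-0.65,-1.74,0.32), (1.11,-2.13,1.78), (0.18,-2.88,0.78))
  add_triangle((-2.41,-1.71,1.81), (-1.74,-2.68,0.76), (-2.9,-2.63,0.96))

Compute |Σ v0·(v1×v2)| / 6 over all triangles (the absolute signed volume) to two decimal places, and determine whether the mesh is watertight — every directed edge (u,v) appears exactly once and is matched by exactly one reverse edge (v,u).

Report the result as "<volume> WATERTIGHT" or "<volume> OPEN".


Per-triangle v0·(v1×v2)/6:
  t1: +1.9301
  t2: +0.4607
  t3: +0.9313
  t4: +0.2926
  t5: +0.0630
  t6: +0.2479
  t7: +0.7198
  t8: +0.1136
  t9: -0.4411
  t10: +0.5469
  t11: +0.6841
  t12: +0.4563
  t13: -0.2076
  t14: +0.2252
  t15: -0.1344
  t16: +0.2213
  t17: +0.4321
  t18: +0.7431
  t19: +0.2533
  t20: +1.0199
  t21: -0.2103
  t22: +0.2435
  t23: +0.1784
  t24: +0.6141
  t25: +0.6756
  t26: +0.1393
  t27: -0.2906
  t28: -0.7070
  t29: +0.3117
  t30: -0.1805
  t31: +0.1421
  t32: -0.2357
  t33: +0.3514
  t34: +0.7297
  t35: +0.7664
  t36: -0.0808
  t37: -1.2216
  t38: +1.2854
  t39: +1.0616
  t40: +0.3043
  t41: +0.5890
  t42: +0.4896
  t43: +0.4193
  t44: +0.2221
  t45: +0.0140
  t46: -0.0711
  t47: +0.4773
  t48: +0.3611
  t49: -0.7937
  t50: -0.3673
  t51: -0.5814
Σ = +13.1944 → |volume| = 13.19

Directed edges: 153 total; 9 unmatched, e.g. (-1.74,-2.68,0.76)→(-0.65,-1.74,0.32) → open.

13.19 OPEN


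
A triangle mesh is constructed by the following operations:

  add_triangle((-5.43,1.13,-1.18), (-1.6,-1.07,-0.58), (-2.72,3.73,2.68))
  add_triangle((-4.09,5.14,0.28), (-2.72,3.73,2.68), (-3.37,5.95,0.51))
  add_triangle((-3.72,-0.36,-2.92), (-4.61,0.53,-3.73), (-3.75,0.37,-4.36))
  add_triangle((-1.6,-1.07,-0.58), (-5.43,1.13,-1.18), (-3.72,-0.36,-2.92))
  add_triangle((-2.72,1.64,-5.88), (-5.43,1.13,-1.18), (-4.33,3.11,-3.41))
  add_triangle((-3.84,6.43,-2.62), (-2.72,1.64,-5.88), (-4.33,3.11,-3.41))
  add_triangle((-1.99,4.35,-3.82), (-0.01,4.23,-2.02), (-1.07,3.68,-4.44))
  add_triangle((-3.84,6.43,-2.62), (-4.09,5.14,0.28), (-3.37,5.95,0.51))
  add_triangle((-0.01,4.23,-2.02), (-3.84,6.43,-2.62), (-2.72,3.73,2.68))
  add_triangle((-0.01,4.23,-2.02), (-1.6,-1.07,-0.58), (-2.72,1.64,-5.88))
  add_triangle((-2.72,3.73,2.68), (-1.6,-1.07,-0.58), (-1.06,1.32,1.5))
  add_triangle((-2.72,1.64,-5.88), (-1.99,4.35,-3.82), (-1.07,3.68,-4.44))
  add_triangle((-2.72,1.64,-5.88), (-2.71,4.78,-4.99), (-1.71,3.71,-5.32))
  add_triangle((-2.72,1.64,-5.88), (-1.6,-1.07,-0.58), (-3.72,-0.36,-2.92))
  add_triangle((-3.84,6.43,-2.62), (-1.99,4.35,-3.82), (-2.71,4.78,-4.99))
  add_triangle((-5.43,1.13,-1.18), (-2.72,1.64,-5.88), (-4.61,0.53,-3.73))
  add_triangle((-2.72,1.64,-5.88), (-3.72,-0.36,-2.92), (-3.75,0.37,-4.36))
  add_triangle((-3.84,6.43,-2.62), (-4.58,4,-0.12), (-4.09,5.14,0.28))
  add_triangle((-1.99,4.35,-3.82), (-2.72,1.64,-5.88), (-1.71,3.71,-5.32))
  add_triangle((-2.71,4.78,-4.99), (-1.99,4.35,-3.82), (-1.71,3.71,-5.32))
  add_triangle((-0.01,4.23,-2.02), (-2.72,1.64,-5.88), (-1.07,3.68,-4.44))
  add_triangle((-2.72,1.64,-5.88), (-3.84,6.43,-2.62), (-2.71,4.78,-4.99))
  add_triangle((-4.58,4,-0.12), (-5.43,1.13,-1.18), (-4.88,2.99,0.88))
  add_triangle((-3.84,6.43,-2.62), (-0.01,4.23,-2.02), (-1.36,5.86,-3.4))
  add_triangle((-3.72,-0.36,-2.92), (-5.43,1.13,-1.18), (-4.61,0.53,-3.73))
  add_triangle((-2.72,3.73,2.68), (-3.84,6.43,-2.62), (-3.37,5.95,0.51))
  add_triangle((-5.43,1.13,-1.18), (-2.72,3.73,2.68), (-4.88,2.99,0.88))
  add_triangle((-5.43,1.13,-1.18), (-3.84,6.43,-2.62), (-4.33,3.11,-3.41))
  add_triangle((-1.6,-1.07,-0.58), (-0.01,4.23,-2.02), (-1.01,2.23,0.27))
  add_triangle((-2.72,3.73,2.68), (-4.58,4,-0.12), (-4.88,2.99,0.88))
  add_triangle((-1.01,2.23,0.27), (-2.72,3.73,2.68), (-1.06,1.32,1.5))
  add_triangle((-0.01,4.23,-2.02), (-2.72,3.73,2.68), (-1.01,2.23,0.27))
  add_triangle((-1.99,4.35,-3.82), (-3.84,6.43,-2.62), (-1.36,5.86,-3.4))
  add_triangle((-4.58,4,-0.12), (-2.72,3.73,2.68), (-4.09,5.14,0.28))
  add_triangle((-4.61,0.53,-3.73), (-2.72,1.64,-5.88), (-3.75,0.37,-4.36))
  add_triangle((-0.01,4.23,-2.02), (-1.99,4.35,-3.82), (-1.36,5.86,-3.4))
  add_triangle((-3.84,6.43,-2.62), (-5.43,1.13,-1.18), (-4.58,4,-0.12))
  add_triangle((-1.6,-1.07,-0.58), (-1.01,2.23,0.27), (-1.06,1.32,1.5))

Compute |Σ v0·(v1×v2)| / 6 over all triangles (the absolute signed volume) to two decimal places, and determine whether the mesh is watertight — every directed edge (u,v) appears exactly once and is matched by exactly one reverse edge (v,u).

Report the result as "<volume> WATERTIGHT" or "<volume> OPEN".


96.99 WATERTIGHT

Per-triangle v0·(v1×v2)/6:
  t1: +3.4881
  t2: +2.8558
  t3: +0.8066
  t4: +2.4426
  t5: +8.1731
  t6: +9.8137
  t7: +2.4403
  t8: +3.6754
  t9: +11.1684
  t10: -3.6693
  t11: +0.8048
  t12: +3.7004
  t13: +3.3699
  t14: +1.3273
  t15: +1.6644
  t16: +4.7067
  t17: +0.0303
  t18: +3.9245
  t19: -2.9036
  t20: +0.7750
  t21: -1.3234
  t22: +6.4827
  t23: +3.7867
  t24: +2.0499
  t25: +1.9797
  t26: -2.3738
  t27: +0.2887
  t28: +9.0127
  t29: -2.2809
  t30: +3.7134
  t31: +0.1306
  t32: -0.6085
  t33: +4.0355
  t34: +2.8926
  t35: +1.5249
  t36: +0.8142
  t37: +9.3839
  t38: -1.1157
Σ = +96.9875 → |volume| = 96.99

Directed edges: 114 total, each appears once with its reverse present → watertight.


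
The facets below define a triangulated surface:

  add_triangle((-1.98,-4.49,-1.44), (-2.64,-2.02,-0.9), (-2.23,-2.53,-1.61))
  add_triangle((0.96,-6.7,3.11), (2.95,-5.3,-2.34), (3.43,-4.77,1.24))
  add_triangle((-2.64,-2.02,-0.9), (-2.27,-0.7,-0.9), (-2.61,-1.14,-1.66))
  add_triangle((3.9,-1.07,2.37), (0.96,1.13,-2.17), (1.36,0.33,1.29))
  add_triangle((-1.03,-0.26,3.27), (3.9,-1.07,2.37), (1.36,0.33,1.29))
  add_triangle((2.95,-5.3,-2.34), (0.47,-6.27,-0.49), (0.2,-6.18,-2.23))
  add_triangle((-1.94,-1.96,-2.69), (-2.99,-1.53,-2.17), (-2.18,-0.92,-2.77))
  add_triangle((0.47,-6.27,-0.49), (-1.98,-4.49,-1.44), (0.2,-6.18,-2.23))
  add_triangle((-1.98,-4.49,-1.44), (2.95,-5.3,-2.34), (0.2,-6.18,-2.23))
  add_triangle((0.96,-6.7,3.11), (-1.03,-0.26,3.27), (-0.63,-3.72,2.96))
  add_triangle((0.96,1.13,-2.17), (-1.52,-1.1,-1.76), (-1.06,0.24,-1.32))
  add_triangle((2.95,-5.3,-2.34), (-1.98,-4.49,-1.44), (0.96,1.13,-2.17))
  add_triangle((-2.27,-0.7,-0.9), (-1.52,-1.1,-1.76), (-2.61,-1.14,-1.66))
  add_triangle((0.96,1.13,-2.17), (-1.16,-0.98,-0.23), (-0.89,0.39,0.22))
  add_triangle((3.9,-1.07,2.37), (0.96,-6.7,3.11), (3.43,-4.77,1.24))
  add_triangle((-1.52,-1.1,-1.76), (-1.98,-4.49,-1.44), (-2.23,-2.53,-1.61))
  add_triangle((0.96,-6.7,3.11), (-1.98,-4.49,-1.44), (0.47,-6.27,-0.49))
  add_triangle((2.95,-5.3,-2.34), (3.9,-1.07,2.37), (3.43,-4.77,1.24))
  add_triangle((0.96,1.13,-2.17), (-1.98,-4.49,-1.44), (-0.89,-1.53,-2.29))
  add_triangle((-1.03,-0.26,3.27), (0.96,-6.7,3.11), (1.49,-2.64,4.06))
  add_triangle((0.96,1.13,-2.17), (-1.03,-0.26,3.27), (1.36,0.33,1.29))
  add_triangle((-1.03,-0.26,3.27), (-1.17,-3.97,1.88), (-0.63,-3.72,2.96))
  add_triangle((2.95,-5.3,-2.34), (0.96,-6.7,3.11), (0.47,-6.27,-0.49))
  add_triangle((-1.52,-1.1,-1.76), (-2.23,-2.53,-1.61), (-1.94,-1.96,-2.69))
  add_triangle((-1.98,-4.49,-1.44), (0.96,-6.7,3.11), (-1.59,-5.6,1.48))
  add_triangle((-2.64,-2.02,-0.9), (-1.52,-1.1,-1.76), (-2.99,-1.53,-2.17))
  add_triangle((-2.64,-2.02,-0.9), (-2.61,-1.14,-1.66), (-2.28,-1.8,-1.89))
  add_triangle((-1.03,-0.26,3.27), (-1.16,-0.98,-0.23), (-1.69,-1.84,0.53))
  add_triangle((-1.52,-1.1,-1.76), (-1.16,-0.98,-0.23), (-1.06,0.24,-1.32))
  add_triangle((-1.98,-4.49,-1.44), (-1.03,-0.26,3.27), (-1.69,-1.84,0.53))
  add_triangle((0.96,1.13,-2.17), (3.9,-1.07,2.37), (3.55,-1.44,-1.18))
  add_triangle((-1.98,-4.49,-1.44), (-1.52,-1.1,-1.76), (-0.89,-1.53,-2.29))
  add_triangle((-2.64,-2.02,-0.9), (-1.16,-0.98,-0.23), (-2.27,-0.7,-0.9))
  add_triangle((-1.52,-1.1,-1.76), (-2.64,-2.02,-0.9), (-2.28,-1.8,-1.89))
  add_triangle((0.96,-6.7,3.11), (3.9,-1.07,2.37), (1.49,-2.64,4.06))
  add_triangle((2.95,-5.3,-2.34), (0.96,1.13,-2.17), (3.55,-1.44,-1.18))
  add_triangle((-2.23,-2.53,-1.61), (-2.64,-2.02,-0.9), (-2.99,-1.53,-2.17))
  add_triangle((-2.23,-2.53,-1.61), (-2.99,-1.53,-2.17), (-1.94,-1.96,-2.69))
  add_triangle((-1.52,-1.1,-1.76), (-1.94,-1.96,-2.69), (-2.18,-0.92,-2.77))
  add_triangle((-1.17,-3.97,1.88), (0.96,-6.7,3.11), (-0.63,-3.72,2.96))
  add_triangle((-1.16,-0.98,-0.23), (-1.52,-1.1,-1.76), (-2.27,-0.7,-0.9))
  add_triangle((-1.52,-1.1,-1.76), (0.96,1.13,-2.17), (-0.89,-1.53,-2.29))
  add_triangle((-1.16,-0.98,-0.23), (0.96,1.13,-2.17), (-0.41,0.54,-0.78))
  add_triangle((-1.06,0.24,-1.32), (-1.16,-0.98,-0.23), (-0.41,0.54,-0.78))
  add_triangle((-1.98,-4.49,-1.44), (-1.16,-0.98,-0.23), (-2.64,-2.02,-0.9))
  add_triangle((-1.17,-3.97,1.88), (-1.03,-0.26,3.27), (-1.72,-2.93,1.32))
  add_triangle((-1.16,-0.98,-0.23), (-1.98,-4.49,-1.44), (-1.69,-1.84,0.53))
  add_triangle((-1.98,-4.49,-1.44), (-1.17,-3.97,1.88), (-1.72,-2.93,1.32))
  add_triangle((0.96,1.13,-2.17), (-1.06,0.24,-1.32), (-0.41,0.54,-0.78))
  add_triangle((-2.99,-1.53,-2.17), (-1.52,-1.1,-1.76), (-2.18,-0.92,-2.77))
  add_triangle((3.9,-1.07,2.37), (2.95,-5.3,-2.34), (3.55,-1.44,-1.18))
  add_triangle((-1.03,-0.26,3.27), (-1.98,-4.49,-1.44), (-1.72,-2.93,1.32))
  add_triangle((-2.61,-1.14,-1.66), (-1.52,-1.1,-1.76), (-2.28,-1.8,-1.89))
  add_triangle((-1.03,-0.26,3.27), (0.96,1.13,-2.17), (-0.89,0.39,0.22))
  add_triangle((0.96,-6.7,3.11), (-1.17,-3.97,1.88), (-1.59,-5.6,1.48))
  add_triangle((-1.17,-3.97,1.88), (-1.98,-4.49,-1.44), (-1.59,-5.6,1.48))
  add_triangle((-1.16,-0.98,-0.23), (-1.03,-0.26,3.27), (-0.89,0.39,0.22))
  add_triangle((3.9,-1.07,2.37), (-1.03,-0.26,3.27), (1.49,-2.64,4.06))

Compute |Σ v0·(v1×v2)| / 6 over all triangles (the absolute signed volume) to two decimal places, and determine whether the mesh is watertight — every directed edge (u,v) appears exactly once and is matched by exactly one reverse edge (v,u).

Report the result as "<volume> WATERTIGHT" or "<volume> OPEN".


Per-triangle v0·(v1×v2)/6:
  t1: +0.8351
  t2: +12.3390
  t3: +0.3038
  t4: +1.6782
  t5: +1.9440
  t6: +5.1901
  t7: +0.6975
  t8: +3.9296
  t9: +0.4203
  t10: +2.6203
  t11: +0.8270
  t12: +9.7985
  t13: -0.0026
  t14: +0.5455
  t15: +9.8210
  t16: +0.5550
  t17: +8.2753
  t18: +7.8208
  t19: +1.0297
  t20: +7.2878
  t21: +0.8565
  t22: +1.7269
  t23: +10.6142
  t24: -0.2399
  t25: +6.1356
  t26: -0.3822
  t27: +0.4384
  t28: +0.3789
  t29: +0.2807
  t30: +1.4375
  t31: +3.8566
  t32: +1.1668
  t33: +0.0704
  t34: -0.0612
  t35: +9.5336
  t36: +5.7158
  t37: +0.7004
  t38: +0.8914
  t39: -0.1085
  t40: +2.3463
  t41: -0.3274
  t42: +0.8754
  t43: -0.3614
  t44: +0.0368
  t45: +0.2477
  t46: +1.8260
  t47: +0.5547
  t48: +1.9917
  t49: +0.2017
  t50: -0.2547
  t51: +8.4895
  t52: +0.4740
  t53: +0.1940
  t54: +0.4897
  t55: +2.2729
  t56: +0.6517
  t57: +0.7202
  t58: +4.5376
Σ = +143.8946 → |volume| = 143.89

Directed edges: 174 total, each appears once with its reverse present → watertight.

143.89 WATERTIGHT


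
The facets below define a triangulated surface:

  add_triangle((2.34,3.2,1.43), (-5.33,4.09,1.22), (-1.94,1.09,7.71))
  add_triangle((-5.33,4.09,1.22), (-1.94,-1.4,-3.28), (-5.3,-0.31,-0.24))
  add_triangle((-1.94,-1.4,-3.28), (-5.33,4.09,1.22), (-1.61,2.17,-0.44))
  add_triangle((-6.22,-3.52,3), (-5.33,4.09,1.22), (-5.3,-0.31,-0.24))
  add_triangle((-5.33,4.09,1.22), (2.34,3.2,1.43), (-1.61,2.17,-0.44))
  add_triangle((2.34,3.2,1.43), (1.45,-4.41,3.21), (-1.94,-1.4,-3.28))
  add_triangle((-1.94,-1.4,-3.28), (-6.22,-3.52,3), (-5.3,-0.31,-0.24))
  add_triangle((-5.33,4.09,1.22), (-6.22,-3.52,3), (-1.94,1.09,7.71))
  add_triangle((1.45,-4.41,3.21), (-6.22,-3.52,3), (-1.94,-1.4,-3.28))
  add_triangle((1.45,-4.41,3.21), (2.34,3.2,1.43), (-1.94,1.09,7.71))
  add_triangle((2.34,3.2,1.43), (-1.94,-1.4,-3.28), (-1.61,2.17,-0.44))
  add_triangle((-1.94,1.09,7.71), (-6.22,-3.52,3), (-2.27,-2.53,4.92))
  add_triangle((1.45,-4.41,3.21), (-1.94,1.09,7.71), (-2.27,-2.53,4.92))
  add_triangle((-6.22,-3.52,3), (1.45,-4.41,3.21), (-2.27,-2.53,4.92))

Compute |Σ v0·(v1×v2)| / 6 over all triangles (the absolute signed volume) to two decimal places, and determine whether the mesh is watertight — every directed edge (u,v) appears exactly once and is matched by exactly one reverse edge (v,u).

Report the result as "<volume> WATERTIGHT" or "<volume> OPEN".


Per-triangle v0·(v1×v2)/6:
  t1: +32.9407
  t2: +10.7510
  t3: +5.1664
  t4: +16.8340
  t5: +5.2199
  t6: +4.0863
  t7: +12.6290
  t8: +52.9693
  t9: +24.0834
  t10: +25.5710
  t11: +3.8367
  t12: +17.4217
  t13: +15.8080
  t14: +15.6942
Σ = +243.0118 → |volume| = 243.01

Directed edges: 42 total, each appears once with its reverse present → watertight.

243.01 WATERTIGHT


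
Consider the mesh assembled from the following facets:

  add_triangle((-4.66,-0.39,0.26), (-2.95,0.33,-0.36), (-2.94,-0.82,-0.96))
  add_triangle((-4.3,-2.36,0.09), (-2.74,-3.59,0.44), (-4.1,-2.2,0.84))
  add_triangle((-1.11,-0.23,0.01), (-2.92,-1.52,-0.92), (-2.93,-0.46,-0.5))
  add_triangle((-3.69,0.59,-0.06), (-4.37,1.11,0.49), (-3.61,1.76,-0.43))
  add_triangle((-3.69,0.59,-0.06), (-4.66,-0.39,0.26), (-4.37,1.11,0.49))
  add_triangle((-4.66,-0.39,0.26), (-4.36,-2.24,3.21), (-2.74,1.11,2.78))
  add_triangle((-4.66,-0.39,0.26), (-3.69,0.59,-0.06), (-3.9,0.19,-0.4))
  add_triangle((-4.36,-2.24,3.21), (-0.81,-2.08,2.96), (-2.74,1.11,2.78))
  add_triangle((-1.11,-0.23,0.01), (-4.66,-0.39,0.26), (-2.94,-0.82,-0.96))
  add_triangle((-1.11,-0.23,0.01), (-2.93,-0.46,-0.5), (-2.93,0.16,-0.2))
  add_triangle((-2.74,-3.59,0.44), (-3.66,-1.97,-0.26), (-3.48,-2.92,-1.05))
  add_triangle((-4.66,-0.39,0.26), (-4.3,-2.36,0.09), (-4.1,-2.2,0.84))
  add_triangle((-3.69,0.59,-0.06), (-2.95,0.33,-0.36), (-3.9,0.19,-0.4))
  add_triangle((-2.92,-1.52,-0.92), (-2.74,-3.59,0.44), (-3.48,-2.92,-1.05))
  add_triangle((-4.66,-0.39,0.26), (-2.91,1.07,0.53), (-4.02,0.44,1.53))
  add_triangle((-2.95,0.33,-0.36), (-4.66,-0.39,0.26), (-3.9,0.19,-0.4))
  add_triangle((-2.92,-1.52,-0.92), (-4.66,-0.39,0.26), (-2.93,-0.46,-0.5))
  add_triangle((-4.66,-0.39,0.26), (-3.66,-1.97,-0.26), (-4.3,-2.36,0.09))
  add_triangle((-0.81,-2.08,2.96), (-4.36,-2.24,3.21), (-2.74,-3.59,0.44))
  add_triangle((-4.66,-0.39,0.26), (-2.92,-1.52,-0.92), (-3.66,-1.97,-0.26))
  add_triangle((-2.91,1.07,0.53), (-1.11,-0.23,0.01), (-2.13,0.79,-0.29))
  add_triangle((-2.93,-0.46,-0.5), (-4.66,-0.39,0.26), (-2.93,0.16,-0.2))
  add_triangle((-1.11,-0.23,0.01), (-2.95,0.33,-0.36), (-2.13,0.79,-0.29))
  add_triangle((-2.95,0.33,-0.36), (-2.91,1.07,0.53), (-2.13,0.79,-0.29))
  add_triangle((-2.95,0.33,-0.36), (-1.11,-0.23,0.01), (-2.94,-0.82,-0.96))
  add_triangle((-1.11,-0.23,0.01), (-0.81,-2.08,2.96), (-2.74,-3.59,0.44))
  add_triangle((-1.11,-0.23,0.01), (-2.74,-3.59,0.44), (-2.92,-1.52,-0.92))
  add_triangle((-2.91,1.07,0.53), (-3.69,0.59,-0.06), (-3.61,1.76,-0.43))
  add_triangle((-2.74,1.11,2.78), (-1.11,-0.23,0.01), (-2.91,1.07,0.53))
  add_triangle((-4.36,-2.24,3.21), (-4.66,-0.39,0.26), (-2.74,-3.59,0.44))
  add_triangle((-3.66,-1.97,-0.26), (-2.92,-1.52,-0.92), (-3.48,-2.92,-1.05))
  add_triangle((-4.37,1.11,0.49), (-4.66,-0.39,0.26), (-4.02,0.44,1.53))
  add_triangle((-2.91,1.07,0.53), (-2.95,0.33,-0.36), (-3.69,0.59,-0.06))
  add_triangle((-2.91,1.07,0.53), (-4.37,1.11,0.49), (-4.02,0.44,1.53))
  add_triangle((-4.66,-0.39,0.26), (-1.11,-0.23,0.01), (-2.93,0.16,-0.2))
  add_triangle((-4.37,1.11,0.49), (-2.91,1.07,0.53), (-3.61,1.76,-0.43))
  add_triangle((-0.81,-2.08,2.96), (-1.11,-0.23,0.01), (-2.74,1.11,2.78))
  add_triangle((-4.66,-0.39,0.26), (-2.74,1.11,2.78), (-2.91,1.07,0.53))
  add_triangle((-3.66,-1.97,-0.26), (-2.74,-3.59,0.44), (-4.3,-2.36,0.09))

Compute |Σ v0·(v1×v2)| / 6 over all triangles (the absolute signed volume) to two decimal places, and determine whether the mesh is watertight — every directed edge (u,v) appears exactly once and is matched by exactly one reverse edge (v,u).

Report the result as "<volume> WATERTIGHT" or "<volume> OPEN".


Per-triangle v0·(v1×v2)/6:
  t1: +0.7375
  t2: +1.1414
  t3: -0.1149
  t4: +0.5020
  t5: +0.4766
  t6: +6.9120
  t7: +0.3245
  t8: +5.2465
  t9: +0.0965
  t10: -0.0685
  t11: +1.4411
  t12: +1.1657
  t13: +0.0539
  t14: -0.6542
  t15: -1.1104
  t16: -0.0663
  t17: +0.4767
  t18: +0.5274
  t19: +5.6553
  t20: +0.9394
  t21: -0.2105
  t22: +0.2694
  t23: -0.0342
  t24: +0.2511
  t25: -0.1869
  t26: -1.5040
  t27: -0.5994
  t28: -0.5580
  t29: -0.6964
  t30: +7.3254
  t31: +0.4804
  t32: +1.3481
  t33: +0.0657
  t34: +0.3463
  t35: -0.0550
  t36: +0.3262
  t37: -1.8912
  t38: +2.2977
  t39: +0.4926
Σ = +31.1497 → |volume| = 31.15

Directed edges: 117 total; 3 unmatched, e.g. (-2.74,-3.59,0.44)→(-4.1,-2.2,0.84) → open.

31.15 OPEN


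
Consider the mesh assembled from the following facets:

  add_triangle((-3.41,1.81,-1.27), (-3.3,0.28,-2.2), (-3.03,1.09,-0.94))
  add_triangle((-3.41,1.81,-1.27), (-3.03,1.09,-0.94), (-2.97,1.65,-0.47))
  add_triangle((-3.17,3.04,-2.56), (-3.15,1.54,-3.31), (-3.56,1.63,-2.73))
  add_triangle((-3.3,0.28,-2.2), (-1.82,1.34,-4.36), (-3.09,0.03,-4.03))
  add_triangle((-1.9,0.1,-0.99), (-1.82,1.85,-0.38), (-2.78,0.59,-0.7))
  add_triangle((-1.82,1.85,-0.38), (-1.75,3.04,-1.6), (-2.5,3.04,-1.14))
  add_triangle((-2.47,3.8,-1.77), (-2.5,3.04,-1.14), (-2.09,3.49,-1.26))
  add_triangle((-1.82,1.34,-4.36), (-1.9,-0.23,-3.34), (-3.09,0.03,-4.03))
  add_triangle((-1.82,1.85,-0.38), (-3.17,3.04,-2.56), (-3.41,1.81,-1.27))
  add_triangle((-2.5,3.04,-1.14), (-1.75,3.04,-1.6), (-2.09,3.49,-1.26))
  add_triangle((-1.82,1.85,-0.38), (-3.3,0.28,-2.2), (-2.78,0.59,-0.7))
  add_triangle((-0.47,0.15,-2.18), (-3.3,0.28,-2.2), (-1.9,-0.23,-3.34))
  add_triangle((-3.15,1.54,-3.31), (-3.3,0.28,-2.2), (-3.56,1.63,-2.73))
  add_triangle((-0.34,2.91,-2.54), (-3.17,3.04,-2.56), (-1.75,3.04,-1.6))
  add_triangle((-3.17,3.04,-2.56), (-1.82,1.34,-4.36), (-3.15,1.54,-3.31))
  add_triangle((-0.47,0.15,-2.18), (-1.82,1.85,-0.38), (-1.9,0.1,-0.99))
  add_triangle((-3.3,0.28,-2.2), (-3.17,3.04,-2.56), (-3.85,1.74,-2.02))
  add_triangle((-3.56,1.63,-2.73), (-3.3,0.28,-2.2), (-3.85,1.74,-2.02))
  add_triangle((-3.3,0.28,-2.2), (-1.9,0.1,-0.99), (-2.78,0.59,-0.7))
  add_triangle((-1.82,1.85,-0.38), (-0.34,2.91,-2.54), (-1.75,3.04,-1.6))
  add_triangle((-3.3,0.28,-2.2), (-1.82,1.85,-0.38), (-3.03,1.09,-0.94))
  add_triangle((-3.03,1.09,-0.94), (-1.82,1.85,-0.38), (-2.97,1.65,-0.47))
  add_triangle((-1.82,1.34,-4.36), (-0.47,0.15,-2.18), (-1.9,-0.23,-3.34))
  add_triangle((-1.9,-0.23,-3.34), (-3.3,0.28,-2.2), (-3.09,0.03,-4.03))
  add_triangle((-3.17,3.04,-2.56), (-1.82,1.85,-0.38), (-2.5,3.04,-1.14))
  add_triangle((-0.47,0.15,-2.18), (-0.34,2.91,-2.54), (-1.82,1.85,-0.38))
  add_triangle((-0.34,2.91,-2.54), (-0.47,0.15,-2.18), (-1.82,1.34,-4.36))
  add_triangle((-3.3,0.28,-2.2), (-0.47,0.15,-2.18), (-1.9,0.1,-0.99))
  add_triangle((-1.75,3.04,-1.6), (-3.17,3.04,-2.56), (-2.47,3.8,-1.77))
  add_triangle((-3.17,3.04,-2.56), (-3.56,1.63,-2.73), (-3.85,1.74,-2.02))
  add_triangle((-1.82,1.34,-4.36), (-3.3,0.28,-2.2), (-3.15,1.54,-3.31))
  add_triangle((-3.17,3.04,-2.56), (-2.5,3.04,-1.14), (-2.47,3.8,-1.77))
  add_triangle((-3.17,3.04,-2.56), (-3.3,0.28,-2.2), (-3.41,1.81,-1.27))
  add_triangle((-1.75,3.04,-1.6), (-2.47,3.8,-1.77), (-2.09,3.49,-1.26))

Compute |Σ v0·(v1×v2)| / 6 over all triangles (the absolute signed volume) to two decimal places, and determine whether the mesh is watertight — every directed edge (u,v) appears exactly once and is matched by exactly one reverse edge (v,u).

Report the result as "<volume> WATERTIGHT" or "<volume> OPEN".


Per-triangle v0·(v1×v2)/6:
  t1: +0.4436
  t2: +0.1953
  t3: +0.8355
  t4: +1.6864
  t5: -0.3360
  t6: +0.0496
  t7: +0.1525
  t8: +0.8412
  t9: +0.9227
  t10: -0.2003
  t11: +0.9133
  t12: -0.5272
  t13: +0.6341
  t14: +1.3749
  t15: +2.0971
  t16: -1.0975
  t17: -1.1804
  t18: +0.6765
  t19: +0.0927
  t20: +0.0158
  t21: -0.6254
  t22: -0.2182
  t23: +0.5929
  t24: +0.1591
  t25: +0.3214
  t26: -1.8649
  t27: +0.9530
  t28: +0.0461
  t29: +0.3029
  t30: +0.8771
  t31: +1.4137
  t32: +0.5884
  t33: +1.9027
  t34: +0.0731
Σ = +12.1118 → |volume| = 12.11

Directed edges: 102 total; 6 unmatched, e.g. (-2.97,1.65,-0.47)→(-3.41,1.81,-1.27) → open.

12.11 OPEN


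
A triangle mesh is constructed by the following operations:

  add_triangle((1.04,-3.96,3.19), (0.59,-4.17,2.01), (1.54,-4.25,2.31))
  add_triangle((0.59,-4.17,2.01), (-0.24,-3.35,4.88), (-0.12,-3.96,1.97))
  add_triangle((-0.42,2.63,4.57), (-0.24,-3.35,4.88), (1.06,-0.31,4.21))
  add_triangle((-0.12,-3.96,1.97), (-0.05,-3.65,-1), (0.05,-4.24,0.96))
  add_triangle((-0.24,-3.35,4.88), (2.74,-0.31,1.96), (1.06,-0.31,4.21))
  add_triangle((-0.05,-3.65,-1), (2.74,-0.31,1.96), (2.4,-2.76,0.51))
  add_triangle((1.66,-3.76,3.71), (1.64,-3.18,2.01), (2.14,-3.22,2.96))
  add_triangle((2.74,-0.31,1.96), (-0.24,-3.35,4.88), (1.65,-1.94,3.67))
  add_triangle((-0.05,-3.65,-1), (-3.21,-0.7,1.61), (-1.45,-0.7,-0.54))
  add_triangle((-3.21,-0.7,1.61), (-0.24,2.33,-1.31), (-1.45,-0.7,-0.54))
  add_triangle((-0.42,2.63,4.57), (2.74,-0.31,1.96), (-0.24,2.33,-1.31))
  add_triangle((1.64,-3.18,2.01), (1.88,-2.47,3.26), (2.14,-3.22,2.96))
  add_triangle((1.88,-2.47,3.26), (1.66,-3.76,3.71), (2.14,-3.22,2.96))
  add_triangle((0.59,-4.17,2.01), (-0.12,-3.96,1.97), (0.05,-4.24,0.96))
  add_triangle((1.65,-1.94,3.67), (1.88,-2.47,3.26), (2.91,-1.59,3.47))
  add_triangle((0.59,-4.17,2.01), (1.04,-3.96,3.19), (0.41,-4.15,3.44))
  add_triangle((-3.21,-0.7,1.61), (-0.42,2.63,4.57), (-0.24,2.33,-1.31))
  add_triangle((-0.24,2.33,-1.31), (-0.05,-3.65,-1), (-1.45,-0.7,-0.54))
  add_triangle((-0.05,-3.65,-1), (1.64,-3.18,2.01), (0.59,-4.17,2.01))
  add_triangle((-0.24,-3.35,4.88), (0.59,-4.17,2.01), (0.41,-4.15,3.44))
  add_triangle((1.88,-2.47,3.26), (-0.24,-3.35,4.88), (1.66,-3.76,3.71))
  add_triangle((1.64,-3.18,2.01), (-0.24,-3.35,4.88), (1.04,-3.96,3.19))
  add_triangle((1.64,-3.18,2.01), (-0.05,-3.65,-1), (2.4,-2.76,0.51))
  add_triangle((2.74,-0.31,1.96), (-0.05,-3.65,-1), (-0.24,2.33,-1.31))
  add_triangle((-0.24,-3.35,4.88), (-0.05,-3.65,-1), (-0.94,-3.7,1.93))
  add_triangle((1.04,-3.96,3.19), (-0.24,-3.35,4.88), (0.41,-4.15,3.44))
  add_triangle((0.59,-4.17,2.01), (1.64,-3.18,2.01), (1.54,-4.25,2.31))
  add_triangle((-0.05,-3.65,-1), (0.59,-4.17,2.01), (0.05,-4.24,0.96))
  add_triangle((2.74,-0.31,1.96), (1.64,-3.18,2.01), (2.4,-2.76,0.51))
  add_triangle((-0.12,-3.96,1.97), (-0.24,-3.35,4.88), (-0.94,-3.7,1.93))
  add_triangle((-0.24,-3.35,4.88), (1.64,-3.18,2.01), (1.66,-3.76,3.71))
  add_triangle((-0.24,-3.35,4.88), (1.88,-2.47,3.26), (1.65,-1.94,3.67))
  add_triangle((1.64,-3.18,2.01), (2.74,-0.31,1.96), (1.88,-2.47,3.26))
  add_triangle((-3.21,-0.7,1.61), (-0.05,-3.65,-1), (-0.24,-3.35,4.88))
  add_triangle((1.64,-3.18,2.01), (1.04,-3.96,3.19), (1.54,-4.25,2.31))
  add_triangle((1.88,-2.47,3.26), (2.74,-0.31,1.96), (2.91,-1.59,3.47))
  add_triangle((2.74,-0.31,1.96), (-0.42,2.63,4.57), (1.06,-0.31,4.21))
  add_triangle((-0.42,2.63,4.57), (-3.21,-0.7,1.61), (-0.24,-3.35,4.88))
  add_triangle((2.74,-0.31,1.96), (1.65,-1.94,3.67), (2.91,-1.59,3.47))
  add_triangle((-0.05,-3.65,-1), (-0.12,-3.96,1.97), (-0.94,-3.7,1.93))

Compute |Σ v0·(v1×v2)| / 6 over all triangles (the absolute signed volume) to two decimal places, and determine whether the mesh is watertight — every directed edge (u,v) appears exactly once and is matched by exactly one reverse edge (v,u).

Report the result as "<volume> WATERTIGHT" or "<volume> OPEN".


Per-triangle v0·(v1×v2)/6:
  t1: +0.7487
  t2: +1.5134
  t3: +6.3530
  t4: +0.2857
  t5: +4.8849
  t6: -0.9189
  t7: +0.4756
  t8: +0.2051
  t9: +2.2568
  t10: +1.9089
  t11: +6.4644
  t12: -0.1345
  t13: +0.4779
  t14: +0.5358
  t15: +0.6785
  t16: +0.6377
  t17: +7.6389
  t18: +1.6496
  t19: +2.0944
  t20: +0.3123
  t21: +1.6654
  t22: +0.7510
  t23: +2.9761
  t24: +2.9144
  t25: -2.7890
  t26: +0.9072
  t27: -0.0951
  t28: +0.6279
  t29: +2.6013
  t30: +1.7477
  t31: +0.9819
  t32: +1.3070
  t33: +1.7563
  t34: +11.0751
  t35: +0.4372
  t36: +0.3285
  t37: +4.4935
  t38: +14.6212
  t39: +0.3218
  t40: +1.5350
Σ = +86.2326 → |volume| = 86.23

Directed edges: 120 total, each appears once with its reverse present → watertight.

86.23 WATERTIGHT


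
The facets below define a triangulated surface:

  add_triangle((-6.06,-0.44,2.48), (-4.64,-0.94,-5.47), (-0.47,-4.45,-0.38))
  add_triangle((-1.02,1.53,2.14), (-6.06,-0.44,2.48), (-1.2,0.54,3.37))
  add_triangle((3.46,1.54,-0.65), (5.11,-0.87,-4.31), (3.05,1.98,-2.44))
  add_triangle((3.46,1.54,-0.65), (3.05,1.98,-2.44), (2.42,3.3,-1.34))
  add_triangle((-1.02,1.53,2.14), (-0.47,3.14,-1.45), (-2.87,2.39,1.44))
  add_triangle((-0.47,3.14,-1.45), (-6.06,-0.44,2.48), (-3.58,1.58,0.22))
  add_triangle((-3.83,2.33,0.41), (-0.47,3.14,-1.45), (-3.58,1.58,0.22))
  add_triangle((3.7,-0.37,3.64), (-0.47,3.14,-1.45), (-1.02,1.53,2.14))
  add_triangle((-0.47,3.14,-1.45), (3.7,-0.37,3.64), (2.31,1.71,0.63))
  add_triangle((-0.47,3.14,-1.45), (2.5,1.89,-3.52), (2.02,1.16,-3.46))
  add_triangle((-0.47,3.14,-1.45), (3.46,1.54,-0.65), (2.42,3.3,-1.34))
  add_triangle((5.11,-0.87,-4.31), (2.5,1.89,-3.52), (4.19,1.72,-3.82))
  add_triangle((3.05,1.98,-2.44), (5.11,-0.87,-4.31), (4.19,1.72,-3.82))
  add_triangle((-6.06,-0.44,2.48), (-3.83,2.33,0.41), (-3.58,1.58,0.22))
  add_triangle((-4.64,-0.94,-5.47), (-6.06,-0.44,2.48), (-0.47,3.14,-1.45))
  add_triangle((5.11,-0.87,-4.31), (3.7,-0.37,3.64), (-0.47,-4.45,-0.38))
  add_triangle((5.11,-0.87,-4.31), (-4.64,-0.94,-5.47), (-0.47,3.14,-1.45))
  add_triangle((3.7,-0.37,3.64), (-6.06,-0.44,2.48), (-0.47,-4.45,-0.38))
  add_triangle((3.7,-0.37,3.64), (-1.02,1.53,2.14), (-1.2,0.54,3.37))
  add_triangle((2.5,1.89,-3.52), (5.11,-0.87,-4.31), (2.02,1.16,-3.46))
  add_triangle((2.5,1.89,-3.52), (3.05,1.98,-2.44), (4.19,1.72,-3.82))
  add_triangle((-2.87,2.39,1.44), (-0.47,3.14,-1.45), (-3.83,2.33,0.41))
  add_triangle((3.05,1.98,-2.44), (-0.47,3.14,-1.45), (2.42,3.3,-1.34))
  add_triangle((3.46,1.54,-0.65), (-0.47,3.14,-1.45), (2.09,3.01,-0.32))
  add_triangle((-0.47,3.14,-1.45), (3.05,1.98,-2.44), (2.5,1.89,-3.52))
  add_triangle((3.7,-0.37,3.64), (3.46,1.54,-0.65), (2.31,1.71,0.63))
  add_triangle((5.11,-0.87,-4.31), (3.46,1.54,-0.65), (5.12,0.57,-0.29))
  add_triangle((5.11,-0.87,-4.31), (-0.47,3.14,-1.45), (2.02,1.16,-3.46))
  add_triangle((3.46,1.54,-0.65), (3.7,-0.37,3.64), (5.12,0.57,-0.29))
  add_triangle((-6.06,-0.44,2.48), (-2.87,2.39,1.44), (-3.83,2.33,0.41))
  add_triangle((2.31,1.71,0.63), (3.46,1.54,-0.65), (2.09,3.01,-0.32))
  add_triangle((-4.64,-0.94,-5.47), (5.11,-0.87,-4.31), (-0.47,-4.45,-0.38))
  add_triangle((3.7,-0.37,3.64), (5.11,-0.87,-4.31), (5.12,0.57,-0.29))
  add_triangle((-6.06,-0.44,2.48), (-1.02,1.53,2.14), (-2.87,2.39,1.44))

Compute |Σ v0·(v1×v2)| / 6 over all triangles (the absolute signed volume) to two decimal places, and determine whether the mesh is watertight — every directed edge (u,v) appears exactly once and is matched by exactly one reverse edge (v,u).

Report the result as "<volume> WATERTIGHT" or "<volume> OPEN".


Per-triangle v0·(v1×v2)/6:
  t1: +32.5168
  t2: +3.5730
  t3: +4.5880
  t4: +2.0755
  t5: +2.6895
  t6: -0.9395
  t7: +0.8700
  t8: +6.8654
  t9: +1.9508
  t10: +1.2199
  t11: -0.2619
  t12: +2.3610
  t13: +0.8833
  t14: +1.1289
  t15: +24.6240
  t16: +25.9115
  t17: +27.1748
  t18: +23.3570
  t19: +3.1931
  t20: +1.6558
  t21: +0.8362
  t22: +2.6805
  t23: +2.6486
  t24: +1.9852
  t25: +2.4140
  t26: +2.9420
  t27: +4.5195
  t28: -2.2120
  t29: +3.4906
  t30: +3.7367
  t31: +1.2475
  t32: +35.0585
  t33: +7.4094
  t34: +4.0906
Σ = +236.2843 → |volume| = 236.28

Directed edges: 102 total; 6 unmatched, e.g. (-6.06,-0.44,2.48)→(-1.2,0.54,3.37) → open.

236.28 OPEN
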